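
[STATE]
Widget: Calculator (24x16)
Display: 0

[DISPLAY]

                       0
┌───┬───┬───┬───┐       
│ 7 │ 8 │ 9 │ ÷ │       
├───┼───┼───┼───┤       
│ 4 │ 5 │ 6 │ × │       
├───┼───┼───┼───┤       
│ 1 │ 2 │ 3 │ - │       
├───┼───┼───┼───┤       
│ 0 │ . │ = │ + │       
├───┼───┼───┼───┤       
│ C │ MC│ MR│ M+│       
└───┴───┴───┴───┘       
                        
                        
                        
                        


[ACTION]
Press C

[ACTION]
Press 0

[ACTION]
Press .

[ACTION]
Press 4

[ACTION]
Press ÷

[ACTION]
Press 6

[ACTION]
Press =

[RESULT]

           0.06666666667
┌───┬───┬───┬───┐       
│ 7 │ 8 │ 9 │ ÷ │       
├───┼───┼───┼───┤       
│ 4 │ 5 │ 6 │ × │       
├───┼───┼───┼───┤       
│ 1 │ 2 │ 3 │ - │       
├───┼───┼───┼───┤       
│ 0 │ . │ = │ + │       
├───┼───┼───┼───┤       
│ C │ MC│ MR│ M+│       
└───┴───┴───┴───┘       
                        
                        
                        
                        


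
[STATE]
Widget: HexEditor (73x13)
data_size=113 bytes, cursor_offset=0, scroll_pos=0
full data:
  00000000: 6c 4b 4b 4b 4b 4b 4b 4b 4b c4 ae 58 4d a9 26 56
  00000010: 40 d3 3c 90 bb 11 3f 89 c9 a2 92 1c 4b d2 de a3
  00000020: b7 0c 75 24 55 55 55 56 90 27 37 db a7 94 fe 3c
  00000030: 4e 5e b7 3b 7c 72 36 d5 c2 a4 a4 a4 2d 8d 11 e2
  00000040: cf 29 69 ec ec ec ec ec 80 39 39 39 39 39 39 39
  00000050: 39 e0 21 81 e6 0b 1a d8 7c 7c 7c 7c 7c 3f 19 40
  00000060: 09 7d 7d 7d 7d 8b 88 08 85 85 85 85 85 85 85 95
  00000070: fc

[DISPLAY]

00000000  6C 4b 4b 4b 4b 4b 4b 4b  4b c4 ae 58 4d a9 26 56  |lKKKKKKKK..X
00000010  40 d3 3c 90 bb 11 3f 89  c9 a2 92 1c 4b d2 de a3  |@.<...?.....
00000020  b7 0c 75 24 55 55 55 56  90 27 37 db a7 94 fe 3c  |..u$UUUV.'7.
00000030  4e 5e b7 3b 7c 72 36 d5  c2 a4 a4 a4 2d 8d 11 e2  |N^.;|r6.....
00000040  cf 29 69 ec ec ec ec ec  80 39 39 39 39 39 39 39  |.)i......999
00000050  39 e0 21 81 e6 0b 1a d8  7c 7c 7c 7c 7c 3f 19 40  |9.!.....||||
00000060  09 7d 7d 7d 7d 8b 88 08  85 85 85 85 85 85 85 95  |.}}}}.......
00000070  fc                                                |.           
                                                                         
                                                                         
                                                                         
                                                                         
                                                                         


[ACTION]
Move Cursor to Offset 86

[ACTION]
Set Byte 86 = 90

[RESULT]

00000000  6c 4b 4b 4b 4b 4b 4b 4b  4b c4 ae 58 4d a9 26 56  |lKKKKKKKK..X
00000010  40 d3 3c 90 bb 11 3f 89  c9 a2 92 1c 4b d2 de a3  |@.<...?.....
00000020  b7 0c 75 24 55 55 55 56  90 27 37 db a7 94 fe 3c  |..u$UUUV.'7.
00000030  4e 5e b7 3b 7c 72 36 d5  c2 a4 a4 a4 2d 8d 11 e2  |N^.;|r6.....
00000040  cf 29 69 ec ec ec ec ec  80 39 39 39 39 39 39 39  |.)i......999
00000050  39 e0 21 81 e6 0b 90 d8  7c 7c 7c 7c 7c 3f 19 40  |9.!.....||||
00000060  09 7d 7d 7d 7d 8b 88 08  85 85 85 85 85 85 85 95  |.}}}}.......
00000070  fc                                                |.           
                                                                         
                                                                         
                                                                         
                                                                         
                                                                         


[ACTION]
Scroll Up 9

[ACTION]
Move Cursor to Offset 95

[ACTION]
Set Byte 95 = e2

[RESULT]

00000000  6c 4b 4b 4b 4b 4b 4b 4b  4b c4 ae 58 4d a9 26 56  |lKKKKKKKK..X
00000010  40 d3 3c 90 bb 11 3f 89  c9 a2 92 1c 4b d2 de a3  |@.<...?.....
00000020  b7 0c 75 24 55 55 55 56  90 27 37 db a7 94 fe 3c  |..u$UUUV.'7.
00000030  4e 5e b7 3b 7c 72 36 d5  c2 a4 a4 a4 2d 8d 11 e2  |N^.;|r6.....
00000040  cf 29 69 ec ec ec ec ec  80 39 39 39 39 39 39 39  |.)i......999
00000050  39 e0 21 81 e6 0b 90 d8  7c 7c 7c 7c 7c 3f 19 E2  |9.!.....||||
00000060  09 7d 7d 7d 7d 8b 88 08  85 85 85 85 85 85 85 95  |.}}}}.......
00000070  fc                                                |.           
                                                                         
                                                                         
                                                                         
                                                                         
                                                                         


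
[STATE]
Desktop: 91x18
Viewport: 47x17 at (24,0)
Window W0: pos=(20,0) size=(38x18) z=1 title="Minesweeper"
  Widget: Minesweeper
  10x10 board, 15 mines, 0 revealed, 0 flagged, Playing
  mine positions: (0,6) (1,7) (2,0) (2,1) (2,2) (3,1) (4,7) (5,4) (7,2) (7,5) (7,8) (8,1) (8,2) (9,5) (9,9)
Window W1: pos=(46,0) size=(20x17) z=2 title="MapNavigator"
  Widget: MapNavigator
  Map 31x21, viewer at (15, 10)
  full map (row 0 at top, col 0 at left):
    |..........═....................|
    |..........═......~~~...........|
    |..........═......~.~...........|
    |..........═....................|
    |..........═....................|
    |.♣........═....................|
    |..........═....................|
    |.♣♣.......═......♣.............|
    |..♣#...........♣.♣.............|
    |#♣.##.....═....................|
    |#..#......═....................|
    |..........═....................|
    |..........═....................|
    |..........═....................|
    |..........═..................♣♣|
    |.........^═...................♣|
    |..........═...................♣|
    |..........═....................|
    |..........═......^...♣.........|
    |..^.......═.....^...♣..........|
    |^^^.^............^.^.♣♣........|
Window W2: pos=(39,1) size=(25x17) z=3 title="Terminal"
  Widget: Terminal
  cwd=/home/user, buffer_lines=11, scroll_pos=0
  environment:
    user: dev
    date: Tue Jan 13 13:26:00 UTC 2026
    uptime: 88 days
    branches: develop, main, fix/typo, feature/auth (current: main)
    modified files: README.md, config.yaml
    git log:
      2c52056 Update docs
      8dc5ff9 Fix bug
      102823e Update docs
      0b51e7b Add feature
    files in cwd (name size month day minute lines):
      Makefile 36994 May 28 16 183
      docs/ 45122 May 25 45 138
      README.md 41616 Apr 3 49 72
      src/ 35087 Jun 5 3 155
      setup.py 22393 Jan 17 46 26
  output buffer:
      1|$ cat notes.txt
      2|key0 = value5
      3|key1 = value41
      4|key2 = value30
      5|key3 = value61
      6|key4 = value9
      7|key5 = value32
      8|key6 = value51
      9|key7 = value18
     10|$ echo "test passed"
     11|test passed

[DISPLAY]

━━━━━━━━━━━━━━━━━━━━━━┏━━━━━━━━━━━━━━━━━━┓     
nesweeper      ┏━━━━━━━━━━━━━━━━━━━━━━━┓ ┃     
───────────────┃ Terminal              ┃─┨     
■■■■■■■        ┠───────────────────────┨.┃     
■■■■■■■        ┃$ cat notes.txt        ┃.┃     
■■■■■■■        ┃key0 = value5          ┃.┃     
■■■■■■■        ┃key1 = value41         ┃.┃     
■■■■■■■        ┃key2 = value30         ┃.┃     
■■■■■■■        ┃key3 = value61         ┃.┃     
■■■■■■■        ┃key4 = value9          ┃.┃     
■■■■■■■        ┃key5 = value32         ┃.┃     
■■■■■■■        ┃key6 = value51         ┃.┃     
■■■■■■■        ┃key7 = value18         ┃.┃     
               ┃$ echo "test passed"   ┃.┃     
               ┃test passed            ┃.┃     
               ┃$ █                    ┃.┃     
               ┃                       ┃━┛     


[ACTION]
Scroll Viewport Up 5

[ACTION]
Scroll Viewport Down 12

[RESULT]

nesweeper      ┏━━━━━━━━━━━━━━━━━━━━━━━┓ ┃     
───────────────┃ Terminal              ┃─┨     
■■■■■■■        ┠───────────────────────┨.┃     
■■■■■■■        ┃$ cat notes.txt        ┃.┃     
■■■■■■■        ┃key0 = value5          ┃.┃     
■■■■■■■        ┃key1 = value41         ┃.┃     
■■■■■■■        ┃key2 = value30         ┃.┃     
■■■■■■■        ┃key3 = value61         ┃.┃     
■■■■■■■        ┃key4 = value9          ┃.┃     
■■■■■■■        ┃key5 = value32         ┃.┃     
■■■■■■■        ┃key6 = value51         ┃.┃     
■■■■■■■        ┃key7 = value18         ┃.┃     
               ┃$ echo "test passed"   ┃.┃     
               ┃test passed            ┃.┃     
               ┃$ █                    ┃.┃     
               ┃                       ┃━┛     
━━━━━━━━━━━━━━━┗━━━━━━━━━━━━━━━━━━━━━━━┛       


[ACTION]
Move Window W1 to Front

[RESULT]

nesweeper      ┏━━━━━━┃ MapNavigator     ┃     
───────────────┃ Termi┠──────────────────┨     
■■■■■■■        ┠──────┃....═.............┃     
■■■■■■■        ┃$ cat ┃....═.............┃     
■■■■■■■        ┃key0 =┃....═.............┃     
■■■■■■■        ┃key1 =┃....═......♣......┃     
■■■■■■■        ┃key2 =┃.........♣.♣......┃     
■■■■■■■        ┃key3 =┃....═.............┃     
■■■■■■■        ┃key4 =┃....═....@........┃     
■■■■■■■        ┃key5 =┃....═.............┃     
■■■■■■■        ┃key6 =┃....═.............┃     
■■■■■■■        ┃key7 =┃....═.............┃     
               ┃$ echo┃....═.............┃     
               ┃test p┃...^═.............┃     
               ┃$ █   ┃....═.............┃     
               ┃      ┗━━━━━━━━━━━━━━━━━━┛     
━━━━━━━━━━━━━━━┗━━━━━━━━━━━━━━━━━━━━━━━┛       


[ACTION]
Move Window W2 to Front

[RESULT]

nesweeper      ┏━━━━━━━━━━━━━━━━━━━━━━━┓ ┃     
───────────────┃ Terminal              ┃─┨     
■■■■■■■        ┠───────────────────────┨.┃     
■■■■■■■        ┃$ cat notes.txt        ┃.┃     
■■■■■■■        ┃key0 = value5          ┃.┃     
■■■■■■■        ┃key1 = value41         ┃.┃     
■■■■■■■        ┃key2 = value30         ┃.┃     
■■■■■■■        ┃key3 = value61         ┃.┃     
■■■■■■■        ┃key4 = value9          ┃.┃     
■■■■■■■        ┃key5 = value32         ┃.┃     
■■■■■■■        ┃key6 = value51         ┃.┃     
■■■■■■■        ┃key7 = value18         ┃.┃     
               ┃$ echo "test passed"   ┃.┃     
               ┃test passed            ┃.┃     
               ┃$ █                    ┃.┃     
               ┃                       ┃━┛     
━━━━━━━━━━━━━━━┗━━━━━━━━━━━━━━━━━━━━━━━┛       


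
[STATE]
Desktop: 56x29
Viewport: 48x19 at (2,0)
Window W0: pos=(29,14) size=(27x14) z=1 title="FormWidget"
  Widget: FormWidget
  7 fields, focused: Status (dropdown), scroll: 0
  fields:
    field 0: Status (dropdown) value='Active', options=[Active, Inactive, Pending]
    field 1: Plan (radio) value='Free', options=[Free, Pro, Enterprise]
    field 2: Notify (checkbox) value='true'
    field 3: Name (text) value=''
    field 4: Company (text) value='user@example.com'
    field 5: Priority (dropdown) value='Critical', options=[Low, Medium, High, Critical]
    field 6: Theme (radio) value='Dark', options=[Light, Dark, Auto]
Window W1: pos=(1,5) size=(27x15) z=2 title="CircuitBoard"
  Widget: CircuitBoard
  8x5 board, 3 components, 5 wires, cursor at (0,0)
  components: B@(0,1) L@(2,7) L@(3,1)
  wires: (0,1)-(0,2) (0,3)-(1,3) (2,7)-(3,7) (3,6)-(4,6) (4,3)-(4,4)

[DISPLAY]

                                                
                                                
                                                
                                                
                                                
━━━━━━━━━━━━━━━━━━━━━━━━━┓                      
 CircuitBoard            ┃                      
─────────────────────────┨                      
   0 1 2 3 4 5 6 7       ┃                      
0  [.]  B ─ ·   ·        ┃                      
                │        ┃                      
1               ·        ┃                      
                         ┃                      
2                        ┃                      
                         ┃ ┏━━━━━━━━━━━━━━━━━━━━
3       L                ┃ ┃ FormWidget         
                         ┃ ┠────────────────────
4               · ─ ·    ┃ ┃> Status:     [Activ
Cursor: (0,0)            ┃ ┃  Plan:       (●) Fr


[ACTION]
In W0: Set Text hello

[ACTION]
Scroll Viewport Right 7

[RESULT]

                                                
                                                
                                                
                                                
                                                
━━━━━━━━━━━━━━━━━━━┓                            
itBoard            ┃                            
───────────────────┨                            
 2 3 4 5 6 7       ┃                            
  B ─ ·   ·        ┃                            
          │        ┃                            
          ·        ┃                            
                   ┃                            
                   ┃                            
                   ┃ ┏━━━━━━━━━━━━━━━━━━━━━━━━━┓
  L                ┃ ┃ FormWidget              ┃
                   ┃ ┠─────────────────────────┨
          · ─ ·    ┃ ┃> Status:     [Active  ▼]┃
: (0,0)            ┃ ┃  Plan:       (●) Free  (┃


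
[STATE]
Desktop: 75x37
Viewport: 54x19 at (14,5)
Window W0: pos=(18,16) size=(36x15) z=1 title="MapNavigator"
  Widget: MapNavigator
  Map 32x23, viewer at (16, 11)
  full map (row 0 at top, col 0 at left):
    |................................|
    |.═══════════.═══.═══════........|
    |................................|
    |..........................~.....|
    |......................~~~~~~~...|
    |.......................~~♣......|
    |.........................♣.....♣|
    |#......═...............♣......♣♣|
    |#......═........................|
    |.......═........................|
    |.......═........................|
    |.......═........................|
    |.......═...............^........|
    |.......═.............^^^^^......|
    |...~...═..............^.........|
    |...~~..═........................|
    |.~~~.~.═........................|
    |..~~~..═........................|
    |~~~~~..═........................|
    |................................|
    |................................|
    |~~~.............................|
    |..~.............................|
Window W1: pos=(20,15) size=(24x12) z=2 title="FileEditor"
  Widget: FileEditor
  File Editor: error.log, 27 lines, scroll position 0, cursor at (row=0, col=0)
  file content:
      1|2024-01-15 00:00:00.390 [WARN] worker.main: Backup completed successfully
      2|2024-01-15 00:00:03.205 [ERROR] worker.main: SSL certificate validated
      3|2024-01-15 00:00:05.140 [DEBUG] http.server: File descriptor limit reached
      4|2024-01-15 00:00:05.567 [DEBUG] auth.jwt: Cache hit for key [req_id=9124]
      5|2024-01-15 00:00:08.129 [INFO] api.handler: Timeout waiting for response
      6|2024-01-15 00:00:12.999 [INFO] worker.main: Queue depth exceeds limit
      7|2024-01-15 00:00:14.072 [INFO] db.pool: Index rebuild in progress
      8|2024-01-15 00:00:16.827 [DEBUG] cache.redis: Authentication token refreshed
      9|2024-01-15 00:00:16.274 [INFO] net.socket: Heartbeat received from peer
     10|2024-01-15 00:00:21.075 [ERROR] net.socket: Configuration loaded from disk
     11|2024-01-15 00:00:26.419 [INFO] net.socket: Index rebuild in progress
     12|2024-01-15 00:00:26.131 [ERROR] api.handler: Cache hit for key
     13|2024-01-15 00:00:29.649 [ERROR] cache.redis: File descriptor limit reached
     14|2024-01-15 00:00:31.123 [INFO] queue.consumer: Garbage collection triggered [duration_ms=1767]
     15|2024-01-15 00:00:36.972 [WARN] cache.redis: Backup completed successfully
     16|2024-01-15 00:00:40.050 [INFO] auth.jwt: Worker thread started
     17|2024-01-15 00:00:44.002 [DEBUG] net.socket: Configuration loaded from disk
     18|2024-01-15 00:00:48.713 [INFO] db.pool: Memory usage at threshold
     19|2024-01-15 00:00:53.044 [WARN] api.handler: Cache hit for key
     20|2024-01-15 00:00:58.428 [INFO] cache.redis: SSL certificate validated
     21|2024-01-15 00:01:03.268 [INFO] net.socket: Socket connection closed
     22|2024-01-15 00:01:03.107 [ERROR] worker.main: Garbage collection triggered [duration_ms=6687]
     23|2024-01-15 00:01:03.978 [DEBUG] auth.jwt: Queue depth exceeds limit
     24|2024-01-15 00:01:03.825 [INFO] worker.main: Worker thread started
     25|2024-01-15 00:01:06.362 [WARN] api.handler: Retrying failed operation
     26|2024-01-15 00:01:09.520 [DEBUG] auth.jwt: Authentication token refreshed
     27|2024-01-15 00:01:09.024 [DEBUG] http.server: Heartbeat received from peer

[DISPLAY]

                                                      
                                                      
                                                      
                                                      
                                                      
                                                      
                                                      
                                                      
                                                      
                                                      
      ┏━━━━━━━━━━━━━━━━━━━━━━┓                        
    ┏━┃ FileEditor           ┃━━━━━━━━━┓              
    ┃ ┠──────────────────────┨         ┃              
    ┠─┃█024-01-15 00:00:00.3▲┃─────────┨              
    ┃ ┃2024-01-15 00:00:03.2█┃.♣.....♣ ┃              
    ┃ ┃2024-01-15 00:00:05.1░┃......♣♣ ┃              
    ┃ ┃2024-01-15 00:00:05.5░┃........ ┃              
    ┃ ┃2024-01-15 00:00:08.1░┃........ ┃              
    ┃ ┃2024-01-15 00:00:12.9░┃........ ┃              


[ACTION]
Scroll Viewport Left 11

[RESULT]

                                                      
                                                      
                                                      
                                                      
                                                      
                                                      
                                                      
                                                      
                                                      
                                                      
                 ┏━━━━━━━━━━━━━━━━━━━━━━┓             
               ┏━┃ FileEditor           ┃━━━━━━━━━┓   
               ┃ ┠──────────────────────┨         ┃   
               ┠─┃█024-01-15 00:00:00.3▲┃─────────┨   
               ┃ ┃2024-01-15 00:00:03.2█┃.♣.....♣ ┃   
               ┃ ┃2024-01-15 00:00:05.1░┃......♣♣ ┃   
               ┃ ┃2024-01-15 00:00:05.5░┃........ ┃   
               ┃ ┃2024-01-15 00:00:08.1░┃........ ┃   
               ┃ ┃2024-01-15 00:00:12.9░┃........ ┃   


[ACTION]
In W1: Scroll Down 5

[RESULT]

                                                      
                                                      
                                                      
                                                      
                                                      
                                                      
                                                      
                                                      
                                                      
                                                      
                 ┏━━━━━━━━━━━━━━━━━━━━━━┓             
               ┏━┃ FileEditor           ┃━━━━━━━━━┓   
               ┃ ┠──────────────────────┨         ┃   
               ┠─┃2024-01-15 00:00:12.9▲┃─────────┨   
               ┃ ┃2024-01-15 00:00:14.0░┃.♣.....♣ ┃   
               ┃ ┃2024-01-15 00:00:16.8█┃......♣♣ ┃   
               ┃ ┃2024-01-15 00:00:16.2░┃........ ┃   
               ┃ ┃2024-01-15 00:00:21.0░┃........ ┃   
               ┃ ┃2024-01-15 00:00:26.4░┃........ ┃   


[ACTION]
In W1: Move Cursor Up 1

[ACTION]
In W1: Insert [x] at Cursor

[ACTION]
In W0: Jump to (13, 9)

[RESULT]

                                                      
                                                      
                                                      
                                                      
                                                      
                                                      
                                                      
                                                      
                                                      
                                                      
                 ┏━━━━━━━━━━━━━━━━━━━━━━┓             
               ┏━┃ FileEditor           ┃━━━━━━━━━┓   
               ┃ ┠──────────────────────┨         ┃   
               ┠─┃2024-01-15 00:00:12.9▲┃─────────┨   
               ┃ ┃2024-01-15 00:00:14.0░┃.~~~~~~~.┃   
               ┃ ┃2024-01-15 00:00:16.8█┃..~~♣....┃   
               ┃ ┃2024-01-15 00:00:16.2░┃....♣....┃   
               ┃ ┃2024-01-15 00:00:21.0░┃..♣......┃   
               ┃ ┃2024-01-15 00:00:26.4░┃.........┃   


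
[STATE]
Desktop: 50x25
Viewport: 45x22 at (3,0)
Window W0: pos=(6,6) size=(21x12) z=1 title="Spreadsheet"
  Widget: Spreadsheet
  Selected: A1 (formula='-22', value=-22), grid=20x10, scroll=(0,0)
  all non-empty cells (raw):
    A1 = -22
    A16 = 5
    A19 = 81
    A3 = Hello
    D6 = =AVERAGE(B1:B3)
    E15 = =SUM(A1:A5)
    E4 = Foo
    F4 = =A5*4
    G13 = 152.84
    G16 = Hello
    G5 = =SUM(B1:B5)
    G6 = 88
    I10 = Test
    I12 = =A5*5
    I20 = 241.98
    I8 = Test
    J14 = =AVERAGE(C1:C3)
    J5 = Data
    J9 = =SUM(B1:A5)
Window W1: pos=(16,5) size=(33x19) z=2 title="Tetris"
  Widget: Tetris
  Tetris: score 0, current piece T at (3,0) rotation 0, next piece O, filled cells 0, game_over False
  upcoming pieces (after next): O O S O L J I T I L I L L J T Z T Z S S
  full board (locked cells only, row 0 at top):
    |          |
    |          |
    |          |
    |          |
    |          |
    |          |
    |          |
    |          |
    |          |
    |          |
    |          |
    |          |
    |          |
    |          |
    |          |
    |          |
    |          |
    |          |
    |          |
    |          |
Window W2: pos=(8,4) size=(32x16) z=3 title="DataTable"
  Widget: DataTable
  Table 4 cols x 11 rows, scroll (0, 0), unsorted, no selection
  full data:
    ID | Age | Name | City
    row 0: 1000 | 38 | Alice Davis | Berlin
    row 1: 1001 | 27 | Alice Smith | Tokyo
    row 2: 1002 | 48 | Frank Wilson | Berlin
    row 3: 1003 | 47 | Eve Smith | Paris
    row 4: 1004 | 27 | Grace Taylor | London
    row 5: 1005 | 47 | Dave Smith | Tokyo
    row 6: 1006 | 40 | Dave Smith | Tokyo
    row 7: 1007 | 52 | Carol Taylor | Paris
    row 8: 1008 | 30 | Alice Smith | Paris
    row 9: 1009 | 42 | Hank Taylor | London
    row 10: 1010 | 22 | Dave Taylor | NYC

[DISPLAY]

                                             
                                             
                                             
                                             
     ┏━━━━━━━━━━━━━━━━━━━━━━━━━━━━━━┓        
     ┃ DataTable                    ┃━━━━━━━━
   ┏━┠──────────────────────────────┨        
   ┃ ┃ID  │Age│Name        │City    ┃────────
   ┠─┃────┼───┼────────────┼──────  ┃        
   ┃A┃1000│38 │Alice Davis │Berlin  ┃        
   ┃ ┃1001│27 │Alice Smith │Tokyo   ┃        
   ┃-┃1002│48 │Frank Wilson│Berlin  ┃        
   ┃ ┃1003│47 │Eve Smith   │Paris   ┃        
   ┃ ┃1004│27 │Grace Taylor│London  ┃        
   ┃ ┃1005│47 │Dave Smith  │Tokyo   ┃        
   ┃ ┃1006│40 │Dave Smith  │Tokyo   ┃        
   ┃ ┃1007│52 │Carol Taylor│Paris   ┃        
   ┗━┃1008│30 │Alice Smith │Paris   ┃        
     ┃1009│42 │Hank Taylor │London  ┃        
     ┗━━━━━━━━━━━━━━━━━━━━━━━━━━━━━━┛        
             ┃          │                    
             ┃          │                    


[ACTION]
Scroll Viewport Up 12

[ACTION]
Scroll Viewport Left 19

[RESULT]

                                             
                                             
                                             
                                             
        ┏━━━━━━━━━━━━━━━━━━━━━━━━━━━━━━┓     
        ┃ DataTable                    ┃━━━━━
      ┏━┠──────────────────────────────┨     
      ┃ ┃ID  │Age│Name        │City    ┃─────
      ┠─┃────┼───┼────────────┼──────  ┃     
      ┃A┃1000│38 │Alice Davis │Berlin  ┃     
      ┃ ┃1001│27 │Alice Smith │Tokyo   ┃     
      ┃-┃1002│48 │Frank Wilson│Berlin  ┃     
      ┃ ┃1003│47 │Eve Smith   │Paris   ┃     
      ┃ ┃1004│27 │Grace Taylor│London  ┃     
      ┃ ┃1005│47 │Dave Smith  │Tokyo   ┃     
      ┃ ┃1006│40 │Dave Smith  │Tokyo   ┃     
      ┃ ┃1007│52 │Carol Taylor│Paris   ┃     
      ┗━┃1008│30 │Alice Smith │Paris   ┃     
        ┃1009│42 │Hank Taylor │London  ┃     
        ┗━━━━━━━━━━━━━━━━━━━━━━━━━━━━━━┛     
                ┃          │                 
                ┃          │                 


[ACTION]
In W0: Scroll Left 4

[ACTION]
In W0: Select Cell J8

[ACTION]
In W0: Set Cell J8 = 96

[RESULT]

                                             
                                             
                                             
                                             
        ┏━━━━━━━━━━━━━━━━━━━━━━━━━━━━━━┓     
        ┃ DataTable                    ┃━━━━━
      ┏━┠──────────────────────────────┨     
      ┃ ┃ID  │Age│Name        │City    ┃─────
      ┠─┃────┼───┼────────────┼──────  ┃     
      ┃J┃1000│38 │Alice Davis │Berlin  ┃     
      ┃ ┃1001│27 │Alice Smith │Tokyo   ┃     
      ┃-┃1002│48 │Frank Wilson│Berlin  ┃     
      ┃ ┃1003│47 │Eve Smith   │Paris   ┃     
      ┃ ┃1004│27 │Grace Taylor│London  ┃     
      ┃ ┃1005│47 │Dave Smith  │Tokyo   ┃     
      ┃ ┃1006│40 │Dave Smith  │Tokyo   ┃     
      ┃ ┃1007│52 │Carol Taylor│Paris   ┃     
      ┗━┃1008│30 │Alice Smith │Paris   ┃     
        ┃1009│42 │Hank Taylor │London  ┃     
        ┗━━━━━━━━━━━━━━━━━━━━━━━━━━━━━━┛     
                ┃          │                 
                ┃          │                 


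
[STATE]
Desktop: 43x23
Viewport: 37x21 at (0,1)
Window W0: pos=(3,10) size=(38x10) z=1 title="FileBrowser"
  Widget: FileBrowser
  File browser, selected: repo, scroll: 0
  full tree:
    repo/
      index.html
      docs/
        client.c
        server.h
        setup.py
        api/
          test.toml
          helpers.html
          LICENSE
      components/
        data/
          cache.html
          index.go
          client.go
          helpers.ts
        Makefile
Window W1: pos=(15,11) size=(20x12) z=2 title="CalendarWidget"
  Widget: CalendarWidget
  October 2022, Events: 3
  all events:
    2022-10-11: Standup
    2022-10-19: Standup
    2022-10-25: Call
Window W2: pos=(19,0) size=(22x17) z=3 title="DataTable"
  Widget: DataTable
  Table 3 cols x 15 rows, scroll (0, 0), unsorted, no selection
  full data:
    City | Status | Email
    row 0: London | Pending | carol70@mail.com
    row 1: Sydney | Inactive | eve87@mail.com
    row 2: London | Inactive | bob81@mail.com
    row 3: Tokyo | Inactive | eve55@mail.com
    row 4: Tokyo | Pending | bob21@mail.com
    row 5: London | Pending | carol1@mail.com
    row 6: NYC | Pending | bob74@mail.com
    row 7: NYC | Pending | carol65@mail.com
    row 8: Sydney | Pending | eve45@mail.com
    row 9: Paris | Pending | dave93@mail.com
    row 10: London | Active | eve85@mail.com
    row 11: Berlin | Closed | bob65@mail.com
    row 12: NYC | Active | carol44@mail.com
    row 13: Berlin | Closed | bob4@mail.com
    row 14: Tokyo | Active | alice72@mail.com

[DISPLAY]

                   ┃ DataTable       
                   ┠─────────────────
                   ┃City  │Status  │E
                   ┃──────┼────────┼─
                   ┃London│Pending │c
                   ┃Sydney│Inactive│e
                   ┃London│Inactive│b
                   ┃Tokyo │Inactive│e
                   ┃Tokyo │Pending │b
   ┏━━━━━━━━━━━━━━━┃London│Pending │c
   ┃ FileBrowse┏━━━┃NYC   │Pending │b
   ┠───────────┃ Ca┃NYC   │Pending │c
   ┃> [-] repo/┠───┃Sydney│Pending │e
   ┃    index.h┃   ┃Paris │Pending │d
   ┃    [+] doc┃Mo ┃London│Active  │e
   ┃    [+] com┃   ┗━━━━━━━━━━━━━━━━━
   ┃           ┃ 3  4  5  6  7  8 ┃  
   ┃           ┃10 11* 12 13 14 15┃  
   ┗━━━━━━━━━━━┃17 18 19* 20 21 22┃━━
               ┃24 25* 26 27 28 29┃  
               ┃31                ┃  


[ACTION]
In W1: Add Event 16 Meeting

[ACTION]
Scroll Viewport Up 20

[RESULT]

                   ┏━━━━━━━━━━━━━━━━━
                   ┃ DataTable       
                   ┠─────────────────
                   ┃City  │Status  │E
                   ┃──────┼────────┼─
                   ┃London│Pending │c
                   ┃Sydney│Inactive│e
                   ┃London│Inactive│b
                   ┃Tokyo │Inactive│e
                   ┃Tokyo │Pending │b
   ┏━━━━━━━━━━━━━━━┃London│Pending │c
   ┃ FileBrowse┏━━━┃NYC   │Pending │b
   ┠───────────┃ Ca┃NYC   │Pending │c
   ┃> [-] repo/┠───┃Sydney│Pending │e
   ┃    index.h┃   ┃Paris │Pending │d
   ┃    [+] doc┃Mo ┃London│Active  │e
   ┃    [+] com┃   ┗━━━━━━━━━━━━━━━━━
   ┃           ┃ 3  4  5  6  7  8 ┃  
   ┃           ┃10 11* 12 13 14 15┃  
   ┗━━━━━━━━━━━┃17 18 19* 20 21 22┃━━
               ┃24 25* 26 27 28 29┃  


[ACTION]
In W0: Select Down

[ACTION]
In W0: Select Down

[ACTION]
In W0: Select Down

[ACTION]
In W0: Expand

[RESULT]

                   ┏━━━━━━━━━━━━━━━━━
                   ┃ DataTable       
                   ┠─────────────────
                   ┃City  │Status  │E
                   ┃──────┼────────┼─
                   ┃London│Pending │c
                   ┃Sydney│Inactive│e
                   ┃London│Inactive│b
                   ┃Tokyo │Inactive│e
                   ┃Tokyo │Pending │b
   ┏━━━━━━━━━━━━━━━┃London│Pending │c
   ┃ FileBrowse┏━━━┃NYC   │Pending │b
   ┠───────────┃ Ca┃NYC   │Pending │c
   ┃  [-] repo/┠───┃Sydney│Pending │e
   ┃    index.h┃   ┃Paris │Pending │d
   ┃    [+] doc┃Mo ┃London│Active  │e
   ┃  > [-] com┃   ┗━━━━━━━━━━━━━━━━━
   ┃      [+] d┃ 3  4  5  6  7  8 ┃  
   ┃      Makef┃10 11* 12 13 14 15┃  
   ┗━━━━━━━━━━━┃17 18 19* 20 21 22┃━━
               ┃24 25* 26 27 28 29┃  


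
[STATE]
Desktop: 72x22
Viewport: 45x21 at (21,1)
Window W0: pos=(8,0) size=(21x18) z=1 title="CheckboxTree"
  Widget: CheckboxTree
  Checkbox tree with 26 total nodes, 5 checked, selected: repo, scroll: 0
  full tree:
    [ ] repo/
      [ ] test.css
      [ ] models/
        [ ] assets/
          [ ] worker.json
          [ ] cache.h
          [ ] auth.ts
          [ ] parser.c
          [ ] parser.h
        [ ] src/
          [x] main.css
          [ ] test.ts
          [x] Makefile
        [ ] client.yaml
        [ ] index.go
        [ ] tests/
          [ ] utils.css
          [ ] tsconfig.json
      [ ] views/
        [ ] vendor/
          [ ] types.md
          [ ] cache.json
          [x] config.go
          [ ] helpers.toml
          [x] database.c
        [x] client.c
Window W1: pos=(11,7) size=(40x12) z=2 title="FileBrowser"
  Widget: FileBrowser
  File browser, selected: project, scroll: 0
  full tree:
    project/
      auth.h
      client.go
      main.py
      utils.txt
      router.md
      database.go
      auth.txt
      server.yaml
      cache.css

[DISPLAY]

e      ┃                                     
───────┨                                     
       ┃                                     
css    ┃                                     
s/     ┃                                     
ets/   ┃                                     
━━━━━━━━━━━━━━━━━━━━━━━━━━━━━┓               
ser                          ┃               
─────────────────────────────┨               
ject/                        ┃               
h                            ┃               
t.go                         ┃               
py                           ┃               
.txt                         ┃               
r.md                         ┃               
ase.go                       ┃               
txt                          ┃               
━━━━━━━━━━━━━━━━━━━━━━━━━━━━━┛               
                                             
                                             
                                             


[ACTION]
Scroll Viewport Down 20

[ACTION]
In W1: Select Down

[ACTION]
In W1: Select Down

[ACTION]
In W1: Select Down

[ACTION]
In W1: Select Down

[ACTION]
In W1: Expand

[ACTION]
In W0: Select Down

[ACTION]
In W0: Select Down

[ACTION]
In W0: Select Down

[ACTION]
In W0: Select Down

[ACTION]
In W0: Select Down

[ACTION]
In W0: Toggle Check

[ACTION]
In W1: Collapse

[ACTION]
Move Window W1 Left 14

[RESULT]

e      ┃                                     
───────┨                                     
       ┃                                     
css    ┃                                     
s/     ┃                                     
ets/   ┃                                     
━━━━━━━━━━━━━━━━━━┓                          
                  ┃                          
──────────────────┨                          
                  ┃                          
                  ┃                          
                  ┃                          
                  ┃                          
                  ┃                          
                  ┃                          
                  ┃                          
                  ┃                          
━━━━━━━━━━━━━━━━━━┛                          
                                             
                                             
                                             


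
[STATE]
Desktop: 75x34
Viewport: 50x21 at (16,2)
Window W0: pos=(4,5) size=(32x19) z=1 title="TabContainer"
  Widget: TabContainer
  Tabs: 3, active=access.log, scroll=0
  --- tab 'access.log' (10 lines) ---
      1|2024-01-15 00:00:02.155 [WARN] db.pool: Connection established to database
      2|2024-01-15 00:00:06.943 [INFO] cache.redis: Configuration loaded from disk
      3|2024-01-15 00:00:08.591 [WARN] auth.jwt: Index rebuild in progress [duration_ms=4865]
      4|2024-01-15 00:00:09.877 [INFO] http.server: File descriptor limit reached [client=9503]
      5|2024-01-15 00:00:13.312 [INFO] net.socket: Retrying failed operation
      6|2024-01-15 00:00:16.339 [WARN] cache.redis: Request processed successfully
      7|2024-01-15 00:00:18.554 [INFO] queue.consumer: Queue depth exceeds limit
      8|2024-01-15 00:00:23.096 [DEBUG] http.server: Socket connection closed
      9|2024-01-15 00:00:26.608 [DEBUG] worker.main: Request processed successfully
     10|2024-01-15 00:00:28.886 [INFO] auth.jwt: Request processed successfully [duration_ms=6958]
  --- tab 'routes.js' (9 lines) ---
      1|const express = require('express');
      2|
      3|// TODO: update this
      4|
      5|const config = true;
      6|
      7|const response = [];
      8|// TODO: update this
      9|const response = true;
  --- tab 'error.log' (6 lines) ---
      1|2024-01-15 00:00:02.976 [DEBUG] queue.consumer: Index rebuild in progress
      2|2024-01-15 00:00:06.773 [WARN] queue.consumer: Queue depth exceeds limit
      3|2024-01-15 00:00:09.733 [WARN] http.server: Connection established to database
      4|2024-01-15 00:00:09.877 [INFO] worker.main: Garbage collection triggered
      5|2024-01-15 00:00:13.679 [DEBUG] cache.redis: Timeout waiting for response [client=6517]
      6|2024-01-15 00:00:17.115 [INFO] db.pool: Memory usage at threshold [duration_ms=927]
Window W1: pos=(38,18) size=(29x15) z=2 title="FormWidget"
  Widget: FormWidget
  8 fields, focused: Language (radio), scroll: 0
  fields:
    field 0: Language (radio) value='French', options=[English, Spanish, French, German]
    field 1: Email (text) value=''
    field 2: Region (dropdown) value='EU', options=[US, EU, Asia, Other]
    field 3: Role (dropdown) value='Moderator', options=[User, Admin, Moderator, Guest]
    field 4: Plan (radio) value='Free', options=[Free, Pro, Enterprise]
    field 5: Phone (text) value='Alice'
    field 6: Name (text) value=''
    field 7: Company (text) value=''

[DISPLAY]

                                                  
                                                  
                                                  
━━━━━━━━━━━━━━━━━━━┓                              
er                 ┃                              
───────────────────┨                              
]│ routes.js │ erro┃                              
───────────────────┃                              
00:00:02.155 [WARN]┃                              
00:00:06.943 [INFO]┃                              
00:00:08.591 [WARN]┃                              
00:00:09.877 [INFO]┃                              
00:00:13.312 [INFO]┃                              
00:00:16.339 [WARN]┃                              
00:00:18.554 [INFO]┃                              
00:00:23.096 [DEBUG┃                              
00:00:26.608 [DEBUG┃  ┏━━━━━━━━━━━━━━━━━━━━━━━━━━━
00:00:28.886 [INFO]┃  ┃ FormWidget                
                   ┃  ┠───────────────────────────
                   ┃  ┃> Language:   ( ) English  
                   ┃  ┃  Email:      [           ]


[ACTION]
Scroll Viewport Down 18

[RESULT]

00:00:09.877 [INFO]┃                              
00:00:13.312 [INFO]┃                              
00:00:16.339 [WARN]┃                              
00:00:18.554 [INFO]┃                              
00:00:23.096 [DEBUG┃                              
00:00:26.608 [DEBUG┃  ┏━━━━━━━━━━━━━━━━━━━━━━━━━━━
00:00:28.886 [INFO]┃  ┃ FormWidget                
                   ┃  ┠───────────────────────────
                   ┃  ┃> Language:   ( ) English  
                   ┃  ┃  Email:      [           ]
━━━━━━━━━━━━━━━━━━━┛  ┃  Region:     [EU        ▼]
                      ┃  Role:       [Moderator ▼]
                      ┃  Plan:       (●) Free  ( )
                      ┃  Phone:      [Alice      ]
                      ┃  Name:       [           ]
                      ┃  Company:    [           ]
                      ┃                           
                      ┃                           
                      ┃                           
                      ┗━━━━━━━━━━━━━━━━━━━━━━━━━━━
                                                  


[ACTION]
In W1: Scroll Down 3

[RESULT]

00:00:09.877 [INFO]┃                              
00:00:13.312 [INFO]┃                              
00:00:16.339 [WARN]┃                              
00:00:18.554 [INFO]┃                              
00:00:23.096 [DEBUG┃                              
00:00:26.608 [DEBUG┃  ┏━━━━━━━━━━━━━━━━━━━━━━━━━━━
00:00:28.886 [INFO]┃  ┃ FormWidget                
                   ┃  ┠───────────────────────────
                   ┃  ┃  Role:       [Moderator ▼]
                   ┃  ┃  Plan:       (●) Free  ( )
━━━━━━━━━━━━━━━━━━━┛  ┃  Phone:      [Alice      ]
                      ┃  Name:       [           ]
                      ┃  Company:    [           ]
                      ┃                           
                      ┃                           
                      ┃                           
                      ┃                           
                      ┃                           
                      ┃                           
                      ┗━━━━━━━━━━━━━━━━━━━━━━━━━━━
                                                  


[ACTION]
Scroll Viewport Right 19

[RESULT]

877 [INFO]┃                                       
312 [INFO]┃                                       
339 [WARN]┃                                       
554 [INFO]┃                                       
096 [DEBUG┃                                       
608 [DEBUG┃  ┏━━━━━━━━━━━━━━━━━━━━━━━━━━━┓        
886 [INFO]┃  ┃ FormWidget                ┃        
          ┃  ┠───────────────────────────┨        
          ┃  ┃  Role:       [Moderator ▼]┃        
          ┃  ┃  Plan:       (●) Free  ( )┃        
━━━━━━━━━━┛  ┃  Phone:      [Alice      ]┃        
             ┃  Name:       [           ]┃        
             ┃  Company:    [           ]┃        
             ┃                           ┃        
             ┃                           ┃        
             ┃                           ┃        
             ┃                           ┃        
             ┃                           ┃        
             ┃                           ┃        
             ┗━━━━━━━━━━━━━━━━━━━━━━━━━━━┛        
                                                  
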